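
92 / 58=46 / 29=1.59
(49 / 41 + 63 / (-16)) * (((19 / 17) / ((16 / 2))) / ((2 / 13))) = -444353 / 178432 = -2.49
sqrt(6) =2.45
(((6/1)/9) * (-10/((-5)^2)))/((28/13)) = -13/105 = -0.12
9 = 9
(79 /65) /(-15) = -0.08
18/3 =6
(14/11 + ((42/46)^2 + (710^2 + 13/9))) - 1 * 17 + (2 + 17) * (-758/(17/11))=440495066239/890307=494767.61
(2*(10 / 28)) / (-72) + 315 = 158755 / 504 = 314.99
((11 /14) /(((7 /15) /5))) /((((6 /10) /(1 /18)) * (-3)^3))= -0.03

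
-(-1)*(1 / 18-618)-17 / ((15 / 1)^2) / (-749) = -69426047 / 112350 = -617.94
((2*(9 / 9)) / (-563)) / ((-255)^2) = -2 / 36609075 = -0.00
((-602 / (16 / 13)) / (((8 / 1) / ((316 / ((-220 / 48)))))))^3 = 797580599795047341 / 10648000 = 74904263692.25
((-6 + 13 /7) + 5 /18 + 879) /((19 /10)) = 551335 /1197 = 460.60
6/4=1.50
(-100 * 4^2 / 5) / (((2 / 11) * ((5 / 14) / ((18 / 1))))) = -88704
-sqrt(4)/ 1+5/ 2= 1/ 2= 0.50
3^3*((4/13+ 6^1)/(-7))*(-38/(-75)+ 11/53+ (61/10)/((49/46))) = -156.70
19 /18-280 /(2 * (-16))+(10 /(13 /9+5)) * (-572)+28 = -887171 /1044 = -849.78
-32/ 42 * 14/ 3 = -32/ 9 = -3.56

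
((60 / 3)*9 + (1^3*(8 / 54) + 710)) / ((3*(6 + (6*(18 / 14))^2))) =588833 / 130005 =4.53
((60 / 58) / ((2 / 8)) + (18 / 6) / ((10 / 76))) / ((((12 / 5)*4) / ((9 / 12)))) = 2.10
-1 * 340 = -340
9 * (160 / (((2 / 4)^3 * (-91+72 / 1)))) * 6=-69120 / 19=-3637.89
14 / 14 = 1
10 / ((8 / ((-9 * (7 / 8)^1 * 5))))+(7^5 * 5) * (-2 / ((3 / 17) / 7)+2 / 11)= -6651546.79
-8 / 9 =-0.89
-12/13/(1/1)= -12/13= -0.92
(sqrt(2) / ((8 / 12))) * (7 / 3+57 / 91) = 404 * sqrt(2) / 91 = 6.28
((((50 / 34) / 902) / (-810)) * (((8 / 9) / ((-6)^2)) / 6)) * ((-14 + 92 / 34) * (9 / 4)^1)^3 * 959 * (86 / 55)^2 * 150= 217889710080 / 4557824491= 47.81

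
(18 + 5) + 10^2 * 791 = 79123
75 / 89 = 0.84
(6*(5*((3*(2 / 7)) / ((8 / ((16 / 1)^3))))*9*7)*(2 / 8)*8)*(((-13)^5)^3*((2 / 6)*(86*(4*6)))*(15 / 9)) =-97364904819686389968076800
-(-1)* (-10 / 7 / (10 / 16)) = -16 / 7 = -2.29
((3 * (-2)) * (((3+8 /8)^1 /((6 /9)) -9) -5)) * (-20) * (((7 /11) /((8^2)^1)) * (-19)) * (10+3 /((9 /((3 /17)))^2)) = 5766215 /3179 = 1813.85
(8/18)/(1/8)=32/9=3.56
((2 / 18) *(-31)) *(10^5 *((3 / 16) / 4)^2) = -756.84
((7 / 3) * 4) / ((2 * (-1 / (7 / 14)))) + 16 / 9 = -5 / 9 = -0.56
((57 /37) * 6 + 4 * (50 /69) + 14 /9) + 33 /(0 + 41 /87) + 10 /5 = 26918255 /314019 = 85.72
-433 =-433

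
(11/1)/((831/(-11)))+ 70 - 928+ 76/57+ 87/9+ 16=-690682/831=-831.15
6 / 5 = 1.20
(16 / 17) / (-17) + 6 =1718 / 289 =5.94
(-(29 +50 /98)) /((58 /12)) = -8676 /1421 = -6.11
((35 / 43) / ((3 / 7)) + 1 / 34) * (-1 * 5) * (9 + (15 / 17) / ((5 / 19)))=-1480325 / 12427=-119.12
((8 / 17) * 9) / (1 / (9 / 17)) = 648 / 289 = 2.24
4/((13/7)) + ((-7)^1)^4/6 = 31381/78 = 402.32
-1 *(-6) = 6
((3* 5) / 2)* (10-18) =-60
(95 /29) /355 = 19 /2059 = 0.01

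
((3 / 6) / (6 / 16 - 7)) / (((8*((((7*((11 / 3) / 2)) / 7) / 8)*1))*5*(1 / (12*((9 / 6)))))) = -432 / 2915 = -0.15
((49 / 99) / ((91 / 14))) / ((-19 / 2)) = -0.01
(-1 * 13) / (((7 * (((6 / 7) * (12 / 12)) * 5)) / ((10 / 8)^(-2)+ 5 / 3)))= -2249 / 2250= -1.00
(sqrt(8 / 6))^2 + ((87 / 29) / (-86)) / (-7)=2417 / 1806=1.34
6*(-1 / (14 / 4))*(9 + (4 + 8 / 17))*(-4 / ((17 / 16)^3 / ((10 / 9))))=150077440 / 1753941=85.57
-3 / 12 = -1 / 4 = -0.25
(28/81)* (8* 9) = 224/9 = 24.89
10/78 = 5/39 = 0.13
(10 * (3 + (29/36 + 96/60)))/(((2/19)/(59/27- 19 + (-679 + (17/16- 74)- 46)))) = -6506924851/15552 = -418397.95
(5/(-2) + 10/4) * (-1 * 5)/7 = 0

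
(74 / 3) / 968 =37 / 1452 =0.03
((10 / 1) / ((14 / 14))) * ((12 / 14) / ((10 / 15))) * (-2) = -180 / 7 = -25.71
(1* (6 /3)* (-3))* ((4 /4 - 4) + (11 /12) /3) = 97 /6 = 16.17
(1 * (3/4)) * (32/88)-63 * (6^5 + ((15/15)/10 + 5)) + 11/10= -26961436/55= -490207.93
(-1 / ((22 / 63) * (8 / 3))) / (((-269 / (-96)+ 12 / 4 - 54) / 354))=57348 / 7271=7.89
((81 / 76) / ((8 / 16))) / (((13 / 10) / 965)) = 390825 / 247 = 1582.29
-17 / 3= -5.67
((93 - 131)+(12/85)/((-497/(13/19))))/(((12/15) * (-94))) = 15250523/30179828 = 0.51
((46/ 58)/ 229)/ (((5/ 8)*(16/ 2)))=23/ 33205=0.00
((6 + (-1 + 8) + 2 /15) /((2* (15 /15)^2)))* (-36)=-236.40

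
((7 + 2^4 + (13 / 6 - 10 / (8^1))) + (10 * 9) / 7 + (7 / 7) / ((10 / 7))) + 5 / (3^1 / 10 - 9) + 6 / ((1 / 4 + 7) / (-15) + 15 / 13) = 292054813 / 6370140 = 45.85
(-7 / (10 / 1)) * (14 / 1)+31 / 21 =-874 / 105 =-8.32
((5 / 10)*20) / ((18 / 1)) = 5 / 9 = 0.56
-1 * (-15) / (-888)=-5 / 296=-0.02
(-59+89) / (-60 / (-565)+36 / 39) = 7345 / 252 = 29.15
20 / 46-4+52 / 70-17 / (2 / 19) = -164.32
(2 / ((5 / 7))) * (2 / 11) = 28 / 55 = 0.51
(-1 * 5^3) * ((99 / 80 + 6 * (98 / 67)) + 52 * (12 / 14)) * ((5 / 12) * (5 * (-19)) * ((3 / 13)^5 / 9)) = 218883313125 / 11144730688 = 19.64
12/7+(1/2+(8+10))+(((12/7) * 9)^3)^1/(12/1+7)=2782897/13034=213.51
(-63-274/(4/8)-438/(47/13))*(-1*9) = 6589.34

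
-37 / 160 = -0.23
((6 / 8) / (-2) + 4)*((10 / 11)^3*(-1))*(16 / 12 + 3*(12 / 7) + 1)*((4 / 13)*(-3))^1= 2276500 / 121121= 18.80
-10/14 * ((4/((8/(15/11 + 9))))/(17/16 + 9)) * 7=-4560/1771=-2.57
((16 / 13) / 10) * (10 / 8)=2 / 13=0.15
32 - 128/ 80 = 152/ 5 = 30.40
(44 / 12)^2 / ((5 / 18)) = 242 / 5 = 48.40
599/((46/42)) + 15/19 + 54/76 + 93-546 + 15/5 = 4527/46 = 98.41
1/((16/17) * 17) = 1/16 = 0.06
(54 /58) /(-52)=-27 /1508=-0.02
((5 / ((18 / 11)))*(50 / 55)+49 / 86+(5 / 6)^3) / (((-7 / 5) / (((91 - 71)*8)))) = -3646700 / 8127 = -448.71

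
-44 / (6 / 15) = -110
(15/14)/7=15/98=0.15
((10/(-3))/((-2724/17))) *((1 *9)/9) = 85/4086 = 0.02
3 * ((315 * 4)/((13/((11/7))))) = 5940/13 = 456.92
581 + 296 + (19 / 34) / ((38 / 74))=29855 / 34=878.09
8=8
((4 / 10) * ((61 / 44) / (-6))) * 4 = -61 / 165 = -0.37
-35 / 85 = -7 / 17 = -0.41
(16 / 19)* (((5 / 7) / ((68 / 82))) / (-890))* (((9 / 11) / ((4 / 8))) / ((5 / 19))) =-0.01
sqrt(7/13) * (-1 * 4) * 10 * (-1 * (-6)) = -240 * sqrt(91)/13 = -176.11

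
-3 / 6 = -1 / 2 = -0.50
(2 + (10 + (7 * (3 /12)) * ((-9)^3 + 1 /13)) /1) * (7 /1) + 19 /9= -1034654 /117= -8843.20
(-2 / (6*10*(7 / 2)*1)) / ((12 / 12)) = -1 / 105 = -0.01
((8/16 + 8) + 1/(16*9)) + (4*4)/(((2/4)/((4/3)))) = 51.17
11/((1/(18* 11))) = 2178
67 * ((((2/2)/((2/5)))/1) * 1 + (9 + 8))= 2613/2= 1306.50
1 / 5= 0.20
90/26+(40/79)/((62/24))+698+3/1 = 704.66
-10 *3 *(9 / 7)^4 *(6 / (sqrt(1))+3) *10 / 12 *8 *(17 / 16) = -25095825 / 4802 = -5226.12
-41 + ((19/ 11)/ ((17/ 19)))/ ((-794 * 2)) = -12175557/ 296956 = -41.00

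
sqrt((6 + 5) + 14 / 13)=sqrt(2041) / 13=3.48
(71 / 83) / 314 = 71 / 26062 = 0.00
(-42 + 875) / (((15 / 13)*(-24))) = -10829 / 360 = -30.08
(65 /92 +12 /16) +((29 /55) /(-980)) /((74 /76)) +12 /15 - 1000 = -11441355294 /11467225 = -997.74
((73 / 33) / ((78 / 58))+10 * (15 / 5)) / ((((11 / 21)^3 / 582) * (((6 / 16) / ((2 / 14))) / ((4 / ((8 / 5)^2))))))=14518157325 / 190333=76277.67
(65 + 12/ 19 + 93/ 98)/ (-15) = -123973/ 27930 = -4.44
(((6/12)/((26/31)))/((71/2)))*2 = 31/923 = 0.03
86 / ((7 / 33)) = 2838 / 7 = 405.43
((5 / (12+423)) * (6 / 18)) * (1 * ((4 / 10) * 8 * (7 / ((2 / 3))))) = 56 / 435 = 0.13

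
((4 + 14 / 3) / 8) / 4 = 13 / 48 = 0.27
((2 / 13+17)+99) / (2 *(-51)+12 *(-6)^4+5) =302 / 40183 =0.01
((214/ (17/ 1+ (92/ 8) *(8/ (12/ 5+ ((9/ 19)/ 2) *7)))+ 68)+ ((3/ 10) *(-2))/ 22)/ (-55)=-1.33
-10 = -10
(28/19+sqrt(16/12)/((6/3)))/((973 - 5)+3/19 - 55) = 19 * sqrt(3)/52050+14/8675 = 0.00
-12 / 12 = -1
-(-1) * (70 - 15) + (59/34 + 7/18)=8740/153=57.12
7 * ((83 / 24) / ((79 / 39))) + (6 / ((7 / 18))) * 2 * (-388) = -52913785 / 4424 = -11960.62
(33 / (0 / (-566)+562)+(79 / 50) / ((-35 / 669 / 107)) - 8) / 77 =-796488071 / 18932375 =-42.07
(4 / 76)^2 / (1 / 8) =8 / 361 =0.02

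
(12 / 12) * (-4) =-4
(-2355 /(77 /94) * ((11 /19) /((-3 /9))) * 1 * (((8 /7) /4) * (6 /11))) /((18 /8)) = 345.86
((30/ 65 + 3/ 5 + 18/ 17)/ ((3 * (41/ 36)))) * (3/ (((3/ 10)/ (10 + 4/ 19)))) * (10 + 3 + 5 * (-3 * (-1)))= 305452224/ 172159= 1774.24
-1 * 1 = -1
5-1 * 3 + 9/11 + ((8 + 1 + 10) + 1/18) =21.87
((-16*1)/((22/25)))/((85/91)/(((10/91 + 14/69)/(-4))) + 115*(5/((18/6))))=-29460/291203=-0.10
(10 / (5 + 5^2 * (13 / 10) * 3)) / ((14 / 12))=24 / 287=0.08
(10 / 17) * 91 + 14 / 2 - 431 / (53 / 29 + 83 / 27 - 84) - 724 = -692816545 / 1052878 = -658.02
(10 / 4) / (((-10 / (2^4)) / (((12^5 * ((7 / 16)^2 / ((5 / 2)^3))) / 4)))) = -381024 / 125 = -3048.19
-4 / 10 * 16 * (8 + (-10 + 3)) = -32 / 5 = -6.40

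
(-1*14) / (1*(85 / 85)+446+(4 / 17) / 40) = -2380 / 75991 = -0.03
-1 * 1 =-1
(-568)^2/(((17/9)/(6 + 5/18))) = 18228256/17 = 1072250.35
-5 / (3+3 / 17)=-85 / 54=-1.57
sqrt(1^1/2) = sqrt(2)/2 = 0.71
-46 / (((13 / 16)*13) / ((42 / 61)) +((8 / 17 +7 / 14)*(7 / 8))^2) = -71468544 / 24954989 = -2.86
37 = 37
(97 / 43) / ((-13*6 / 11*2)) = -1067 / 6708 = -0.16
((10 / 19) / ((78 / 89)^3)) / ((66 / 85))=299611825 / 297544104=1.01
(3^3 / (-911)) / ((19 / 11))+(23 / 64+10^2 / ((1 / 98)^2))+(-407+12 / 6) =1063459800219 / 1107776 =959995.34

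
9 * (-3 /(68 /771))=-20817 /68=-306.13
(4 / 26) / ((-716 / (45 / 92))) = -45 / 428168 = -0.00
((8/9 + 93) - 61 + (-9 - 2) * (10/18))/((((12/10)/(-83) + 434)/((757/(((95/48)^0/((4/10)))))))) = 15142271/810468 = 18.68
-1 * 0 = 0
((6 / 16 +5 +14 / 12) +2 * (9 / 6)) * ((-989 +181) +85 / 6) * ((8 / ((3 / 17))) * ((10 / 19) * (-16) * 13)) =19284053360 / 513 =37590747.29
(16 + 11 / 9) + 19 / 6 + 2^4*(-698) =-200657 / 18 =-11147.61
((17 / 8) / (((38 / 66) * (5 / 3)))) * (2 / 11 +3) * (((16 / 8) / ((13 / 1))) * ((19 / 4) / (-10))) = -0.51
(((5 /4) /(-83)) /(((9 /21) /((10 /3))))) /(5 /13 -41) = 2275 /788832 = 0.00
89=89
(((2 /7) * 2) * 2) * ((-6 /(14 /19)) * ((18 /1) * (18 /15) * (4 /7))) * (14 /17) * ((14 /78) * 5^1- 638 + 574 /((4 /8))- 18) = -2524518144 /54145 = -46625.14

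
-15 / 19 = -0.79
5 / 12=0.42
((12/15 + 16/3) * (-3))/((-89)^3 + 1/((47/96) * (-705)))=0.00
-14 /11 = -1.27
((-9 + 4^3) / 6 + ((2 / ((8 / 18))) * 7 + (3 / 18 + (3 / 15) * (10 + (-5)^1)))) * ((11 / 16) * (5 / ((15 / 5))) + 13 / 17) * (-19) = -7434871 / 4896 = -1518.56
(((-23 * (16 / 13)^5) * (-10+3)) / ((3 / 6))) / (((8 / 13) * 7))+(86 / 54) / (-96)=15626748581 / 74030112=211.09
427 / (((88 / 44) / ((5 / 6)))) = 2135 / 12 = 177.92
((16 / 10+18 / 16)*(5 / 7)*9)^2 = 962361 / 3136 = 306.88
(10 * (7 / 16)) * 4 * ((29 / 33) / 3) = 1015 / 198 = 5.13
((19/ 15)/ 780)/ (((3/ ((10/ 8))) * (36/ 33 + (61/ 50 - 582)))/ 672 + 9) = 4180/ 17837001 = 0.00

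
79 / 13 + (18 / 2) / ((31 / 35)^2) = 219244 / 12493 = 17.55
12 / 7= 1.71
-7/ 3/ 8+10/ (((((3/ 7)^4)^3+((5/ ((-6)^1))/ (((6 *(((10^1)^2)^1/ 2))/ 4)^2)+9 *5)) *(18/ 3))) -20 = -2043747569545216613/ 100902737597839176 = -20.25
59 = 59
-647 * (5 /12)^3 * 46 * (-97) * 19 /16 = 247989.76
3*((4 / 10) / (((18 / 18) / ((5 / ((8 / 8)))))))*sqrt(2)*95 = 570*sqrt(2) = 806.10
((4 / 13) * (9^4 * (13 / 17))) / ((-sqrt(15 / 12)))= -52488 * sqrt(5) / 85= -1380.79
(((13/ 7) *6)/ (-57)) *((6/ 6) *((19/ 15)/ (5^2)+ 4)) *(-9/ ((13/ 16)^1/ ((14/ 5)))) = 24.56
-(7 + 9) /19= -16 /19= -0.84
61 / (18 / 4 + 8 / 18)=1098 / 89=12.34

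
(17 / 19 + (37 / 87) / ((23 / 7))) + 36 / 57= 62950 / 38019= 1.66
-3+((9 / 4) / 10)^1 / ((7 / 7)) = -111 / 40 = -2.78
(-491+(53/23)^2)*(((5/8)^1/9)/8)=-4.22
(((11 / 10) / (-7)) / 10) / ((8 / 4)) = -11 / 1400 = -0.01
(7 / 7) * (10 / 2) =5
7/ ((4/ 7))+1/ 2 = 51/ 4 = 12.75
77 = 77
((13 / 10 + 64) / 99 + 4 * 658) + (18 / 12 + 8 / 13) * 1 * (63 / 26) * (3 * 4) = 450761327 / 167310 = 2694.17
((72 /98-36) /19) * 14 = -3456 /133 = -25.98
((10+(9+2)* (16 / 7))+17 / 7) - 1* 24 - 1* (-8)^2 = -353 / 7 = -50.43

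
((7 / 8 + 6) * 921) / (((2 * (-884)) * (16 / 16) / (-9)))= 455895 / 14144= 32.23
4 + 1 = 5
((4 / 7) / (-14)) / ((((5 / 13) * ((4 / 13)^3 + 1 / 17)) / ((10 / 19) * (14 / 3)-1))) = -80599142 / 45875025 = -1.76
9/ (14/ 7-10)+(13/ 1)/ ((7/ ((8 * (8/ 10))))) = 3013/ 280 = 10.76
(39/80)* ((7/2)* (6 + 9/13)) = 11.42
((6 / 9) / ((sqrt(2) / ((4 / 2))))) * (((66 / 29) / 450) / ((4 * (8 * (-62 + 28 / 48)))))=-sqrt(2) / 582900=-0.00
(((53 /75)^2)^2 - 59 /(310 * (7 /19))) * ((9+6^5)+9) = -1588832607643 /762890625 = -2082.65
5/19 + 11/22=29/38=0.76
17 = 17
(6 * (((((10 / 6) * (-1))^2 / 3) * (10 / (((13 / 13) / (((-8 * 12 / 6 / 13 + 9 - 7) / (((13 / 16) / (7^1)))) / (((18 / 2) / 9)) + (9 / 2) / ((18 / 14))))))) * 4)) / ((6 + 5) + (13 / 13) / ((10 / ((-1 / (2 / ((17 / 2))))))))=45640000 / 214461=212.81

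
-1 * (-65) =65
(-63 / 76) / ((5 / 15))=-189 / 76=-2.49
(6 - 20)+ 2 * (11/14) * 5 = -43/7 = -6.14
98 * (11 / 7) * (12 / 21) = 88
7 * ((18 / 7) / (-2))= -9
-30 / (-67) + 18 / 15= 552 / 335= 1.65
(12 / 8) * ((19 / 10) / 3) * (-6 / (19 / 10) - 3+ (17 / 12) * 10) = 913 / 120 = 7.61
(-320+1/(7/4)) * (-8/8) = 2236/7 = 319.43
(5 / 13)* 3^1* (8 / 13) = 120 / 169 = 0.71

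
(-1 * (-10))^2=100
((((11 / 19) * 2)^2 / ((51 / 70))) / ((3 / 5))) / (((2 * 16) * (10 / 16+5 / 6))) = 1210 / 18411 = 0.07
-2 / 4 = -1 / 2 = -0.50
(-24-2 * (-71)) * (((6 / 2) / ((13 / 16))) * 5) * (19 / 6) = 89680 / 13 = 6898.46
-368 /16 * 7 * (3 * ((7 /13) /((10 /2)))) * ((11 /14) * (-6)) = 15939 /65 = 245.22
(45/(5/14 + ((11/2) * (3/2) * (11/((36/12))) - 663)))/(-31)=1260/548917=0.00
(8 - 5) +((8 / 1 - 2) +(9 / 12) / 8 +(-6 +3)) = 195 / 32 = 6.09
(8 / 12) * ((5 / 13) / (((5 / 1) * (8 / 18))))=3 / 26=0.12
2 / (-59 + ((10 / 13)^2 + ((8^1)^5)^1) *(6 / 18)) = 338 / 1835993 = 0.00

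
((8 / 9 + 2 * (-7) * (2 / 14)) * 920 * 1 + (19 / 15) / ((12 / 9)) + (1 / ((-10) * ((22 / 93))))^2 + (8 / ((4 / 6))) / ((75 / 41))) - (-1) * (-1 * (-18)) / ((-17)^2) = -1014.47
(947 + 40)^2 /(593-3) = 974169 /590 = 1651.13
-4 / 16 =-0.25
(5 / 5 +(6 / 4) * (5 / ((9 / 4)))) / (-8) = -13 / 24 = -0.54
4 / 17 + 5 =89 / 17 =5.24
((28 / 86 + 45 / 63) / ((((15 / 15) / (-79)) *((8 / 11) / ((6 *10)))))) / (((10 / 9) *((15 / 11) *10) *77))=-2447973 / 421400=-5.81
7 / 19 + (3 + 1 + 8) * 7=1603 / 19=84.37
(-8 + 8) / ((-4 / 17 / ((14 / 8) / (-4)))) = 0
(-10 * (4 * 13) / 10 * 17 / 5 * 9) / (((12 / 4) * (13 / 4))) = -816 / 5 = -163.20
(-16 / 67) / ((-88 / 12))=24 / 737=0.03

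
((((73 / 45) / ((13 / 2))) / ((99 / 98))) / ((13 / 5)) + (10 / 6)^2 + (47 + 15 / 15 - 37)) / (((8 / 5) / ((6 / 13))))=2611190 / 652509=4.00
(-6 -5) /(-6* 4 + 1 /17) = 0.46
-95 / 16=-5.94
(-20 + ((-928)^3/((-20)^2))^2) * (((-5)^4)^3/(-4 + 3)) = -974558529121517187500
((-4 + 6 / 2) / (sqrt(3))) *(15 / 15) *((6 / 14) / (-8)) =sqrt(3) / 56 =0.03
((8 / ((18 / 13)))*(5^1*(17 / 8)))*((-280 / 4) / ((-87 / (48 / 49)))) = 88400 / 1827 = 48.39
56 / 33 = 1.70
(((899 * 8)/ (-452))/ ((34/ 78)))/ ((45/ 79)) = -1846546/ 28815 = -64.08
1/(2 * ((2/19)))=19/4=4.75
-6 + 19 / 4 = -5 / 4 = -1.25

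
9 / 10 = 0.90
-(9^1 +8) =-17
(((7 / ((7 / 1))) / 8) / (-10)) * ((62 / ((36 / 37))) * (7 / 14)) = -1147 / 2880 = -0.40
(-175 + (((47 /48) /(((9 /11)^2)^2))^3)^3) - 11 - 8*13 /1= 845.31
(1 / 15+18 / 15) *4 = 76 / 15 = 5.07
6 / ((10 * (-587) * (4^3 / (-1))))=3 / 187840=0.00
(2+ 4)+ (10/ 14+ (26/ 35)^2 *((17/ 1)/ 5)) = 52617/ 6125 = 8.59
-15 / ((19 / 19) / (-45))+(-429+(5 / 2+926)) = 2349 / 2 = 1174.50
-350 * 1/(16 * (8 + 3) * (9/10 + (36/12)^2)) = -875/4356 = -0.20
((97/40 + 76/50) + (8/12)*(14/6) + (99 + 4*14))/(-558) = -288901/1004400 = -0.29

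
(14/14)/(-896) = -1/896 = -0.00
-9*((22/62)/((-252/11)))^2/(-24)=14641/162739584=0.00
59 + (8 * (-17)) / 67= 3817 / 67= 56.97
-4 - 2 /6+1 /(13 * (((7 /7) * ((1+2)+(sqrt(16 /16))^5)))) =-673 /156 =-4.31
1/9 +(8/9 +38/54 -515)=-13859/27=-513.30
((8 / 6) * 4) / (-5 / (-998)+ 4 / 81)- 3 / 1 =417945 / 4397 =95.05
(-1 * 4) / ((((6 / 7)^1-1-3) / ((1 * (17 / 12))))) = 1.80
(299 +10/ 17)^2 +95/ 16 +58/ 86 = 17847105173/ 198832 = 89759.72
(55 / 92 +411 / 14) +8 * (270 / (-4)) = -328469 / 644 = -510.05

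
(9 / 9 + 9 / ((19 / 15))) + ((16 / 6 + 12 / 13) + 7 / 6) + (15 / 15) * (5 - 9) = 8.86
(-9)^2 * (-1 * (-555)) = 44955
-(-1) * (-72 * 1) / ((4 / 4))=-72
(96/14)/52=12/91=0.13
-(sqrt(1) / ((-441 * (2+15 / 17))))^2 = -289 / 466948881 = -0.00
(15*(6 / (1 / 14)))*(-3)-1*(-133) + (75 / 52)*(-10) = -95197 / 26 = -3661.42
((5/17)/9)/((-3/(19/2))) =-95/918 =-0.10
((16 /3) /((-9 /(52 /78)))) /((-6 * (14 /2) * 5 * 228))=4 /484785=0.00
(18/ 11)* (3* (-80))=-392.73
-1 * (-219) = 219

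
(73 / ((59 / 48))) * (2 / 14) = 8.48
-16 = -16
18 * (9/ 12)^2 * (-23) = -1863/ 8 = -232.88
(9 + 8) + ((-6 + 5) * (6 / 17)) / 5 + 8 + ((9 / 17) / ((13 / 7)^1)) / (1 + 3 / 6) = 27757 / 1105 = 25.12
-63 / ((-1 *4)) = 63 / 4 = 15.75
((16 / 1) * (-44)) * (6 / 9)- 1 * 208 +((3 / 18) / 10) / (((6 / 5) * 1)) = -48767 / 72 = -677.32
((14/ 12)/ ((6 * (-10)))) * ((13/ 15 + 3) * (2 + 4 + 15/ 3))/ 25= -2233/ 67500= -0.03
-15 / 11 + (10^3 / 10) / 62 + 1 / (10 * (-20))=16659 / 68200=0.24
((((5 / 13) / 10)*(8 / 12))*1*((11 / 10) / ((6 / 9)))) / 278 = 11 / 72280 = 0.00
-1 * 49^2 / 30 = -2401 / 30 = -80.03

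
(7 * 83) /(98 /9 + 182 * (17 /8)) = 2988 /2045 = 1.46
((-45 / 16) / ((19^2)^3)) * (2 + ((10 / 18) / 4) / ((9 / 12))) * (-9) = 885 / 752734096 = 0.00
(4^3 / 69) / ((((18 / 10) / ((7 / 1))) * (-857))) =-2240 / 532197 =-0.00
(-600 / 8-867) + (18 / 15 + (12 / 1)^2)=-3984 / 5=-796.80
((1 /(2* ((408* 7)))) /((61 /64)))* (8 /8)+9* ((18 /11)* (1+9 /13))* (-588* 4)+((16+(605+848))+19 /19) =-57149.08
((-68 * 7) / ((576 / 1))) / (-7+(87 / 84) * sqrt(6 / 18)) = 24157 * sqrt(3) / 4118652+40817 / 343221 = 0.13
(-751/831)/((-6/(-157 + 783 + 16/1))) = 80357/831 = 96.70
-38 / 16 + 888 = 885.62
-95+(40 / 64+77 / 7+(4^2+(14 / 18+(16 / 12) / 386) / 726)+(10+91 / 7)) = -44.37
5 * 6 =30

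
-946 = -946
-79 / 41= -1.93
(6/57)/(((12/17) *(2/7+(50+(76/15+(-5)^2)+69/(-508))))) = 151130/81296269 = 0.00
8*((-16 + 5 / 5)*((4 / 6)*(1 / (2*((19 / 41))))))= -1640 / 19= -86.32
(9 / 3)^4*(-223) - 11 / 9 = -18064.22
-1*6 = -6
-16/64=-1/4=-0.25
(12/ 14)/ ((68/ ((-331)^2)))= 328683/ 238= 1381.02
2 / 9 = 0.22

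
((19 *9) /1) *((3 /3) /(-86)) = -171 /86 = -1.99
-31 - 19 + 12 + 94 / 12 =-181 / 6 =-30.17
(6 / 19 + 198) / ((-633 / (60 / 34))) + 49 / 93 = -164743 / 6338229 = -0.03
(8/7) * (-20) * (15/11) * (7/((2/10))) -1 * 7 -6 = -12143/11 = -1103.91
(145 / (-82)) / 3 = -145 / 246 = -0.59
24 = 24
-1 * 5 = -5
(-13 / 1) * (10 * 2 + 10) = -390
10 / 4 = 5 / 2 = 2.50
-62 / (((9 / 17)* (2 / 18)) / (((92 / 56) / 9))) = -12121 / 63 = -192.40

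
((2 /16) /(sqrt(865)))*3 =3*sqrt(865) /6920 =0.01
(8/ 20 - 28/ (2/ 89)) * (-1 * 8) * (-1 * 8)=-398592/ 5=-79718.40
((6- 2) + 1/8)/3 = 11/8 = 1.38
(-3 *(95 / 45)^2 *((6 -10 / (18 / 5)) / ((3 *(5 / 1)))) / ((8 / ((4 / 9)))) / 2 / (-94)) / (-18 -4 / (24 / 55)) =-10469 / 335092140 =-0.00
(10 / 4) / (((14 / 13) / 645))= 41925 / 28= 1497.32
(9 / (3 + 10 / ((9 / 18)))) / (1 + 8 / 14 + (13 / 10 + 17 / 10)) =63 / 736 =0.09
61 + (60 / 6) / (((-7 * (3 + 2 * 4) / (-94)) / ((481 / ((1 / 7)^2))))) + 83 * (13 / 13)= 3166564 / 11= 287869.45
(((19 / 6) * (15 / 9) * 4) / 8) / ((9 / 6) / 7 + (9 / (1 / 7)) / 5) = 3325 / 16146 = 0.21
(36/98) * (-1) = -18/49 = -0.37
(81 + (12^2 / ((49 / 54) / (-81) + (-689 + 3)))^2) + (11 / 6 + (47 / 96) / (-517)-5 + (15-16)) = 22149466055735607 / 288117708024608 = 76.88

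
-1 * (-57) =57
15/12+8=37/4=9.25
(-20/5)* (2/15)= -8/15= -0.53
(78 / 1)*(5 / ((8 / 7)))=341.25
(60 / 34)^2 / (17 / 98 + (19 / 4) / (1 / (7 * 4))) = 88200 / 3771739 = 0.02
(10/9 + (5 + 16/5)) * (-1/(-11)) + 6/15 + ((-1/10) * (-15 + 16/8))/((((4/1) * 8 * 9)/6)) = 1.27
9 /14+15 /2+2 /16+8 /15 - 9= -167 /840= -0.20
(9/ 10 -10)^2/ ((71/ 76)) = 157339/ 1775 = 88.64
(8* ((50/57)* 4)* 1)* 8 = 12800/57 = 224.56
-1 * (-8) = 8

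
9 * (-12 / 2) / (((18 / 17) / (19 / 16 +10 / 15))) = -1513 / 16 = -94.56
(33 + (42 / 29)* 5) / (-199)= -1167 / 5771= -0.20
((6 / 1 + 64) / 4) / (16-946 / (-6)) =105 / 1042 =0.10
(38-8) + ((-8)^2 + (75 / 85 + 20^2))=8413 / 17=494.88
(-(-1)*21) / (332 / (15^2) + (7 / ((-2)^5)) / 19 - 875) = -2872800 / 119499719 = -0.02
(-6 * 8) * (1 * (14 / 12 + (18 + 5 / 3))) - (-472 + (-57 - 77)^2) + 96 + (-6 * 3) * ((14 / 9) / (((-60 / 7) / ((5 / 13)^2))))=-9322471 / 507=-18387.52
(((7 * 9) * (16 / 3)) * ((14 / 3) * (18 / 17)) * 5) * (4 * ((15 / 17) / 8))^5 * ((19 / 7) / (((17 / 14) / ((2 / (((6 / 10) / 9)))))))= 3817681875000 / 410338673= 9303.73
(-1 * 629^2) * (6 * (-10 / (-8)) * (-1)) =5934615 / 2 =2967307.50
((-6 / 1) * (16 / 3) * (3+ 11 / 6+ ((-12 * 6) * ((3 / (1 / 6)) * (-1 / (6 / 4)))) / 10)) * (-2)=87584 / 15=5838.93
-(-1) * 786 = 786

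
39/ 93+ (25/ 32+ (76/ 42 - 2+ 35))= 36.01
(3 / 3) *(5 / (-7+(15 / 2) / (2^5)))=-320 / 433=-0.74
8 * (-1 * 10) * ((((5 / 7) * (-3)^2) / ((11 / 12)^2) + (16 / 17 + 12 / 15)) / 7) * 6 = -64910976 / 100793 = -644.00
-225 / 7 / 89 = -0.36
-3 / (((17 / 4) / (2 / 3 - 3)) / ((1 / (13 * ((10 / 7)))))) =98 / 1105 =0.09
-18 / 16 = -9 / 8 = -1.12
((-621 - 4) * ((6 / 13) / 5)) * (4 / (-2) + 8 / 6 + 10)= -7000 / 13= -538.46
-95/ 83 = -1.14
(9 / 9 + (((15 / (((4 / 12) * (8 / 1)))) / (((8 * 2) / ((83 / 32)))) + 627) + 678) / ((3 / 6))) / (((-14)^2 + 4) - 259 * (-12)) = 5351063 / 6774784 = 0.79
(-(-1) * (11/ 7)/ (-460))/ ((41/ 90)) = -99/ 13202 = -0.01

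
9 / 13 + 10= 139 / 13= 10.69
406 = 406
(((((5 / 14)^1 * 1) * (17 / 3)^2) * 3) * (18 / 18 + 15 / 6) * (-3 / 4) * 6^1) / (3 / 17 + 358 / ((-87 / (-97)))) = -1.36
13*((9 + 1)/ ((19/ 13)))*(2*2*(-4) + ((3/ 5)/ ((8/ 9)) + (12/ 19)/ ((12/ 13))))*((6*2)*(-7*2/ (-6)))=-36463.27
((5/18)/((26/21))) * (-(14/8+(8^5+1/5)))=-4587793/624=-7352.23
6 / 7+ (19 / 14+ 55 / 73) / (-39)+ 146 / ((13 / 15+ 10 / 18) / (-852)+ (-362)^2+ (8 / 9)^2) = 5032328456066 / 6258026345389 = 0.80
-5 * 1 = -5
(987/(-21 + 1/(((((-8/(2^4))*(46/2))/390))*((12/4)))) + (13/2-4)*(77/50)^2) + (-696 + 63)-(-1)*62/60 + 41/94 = -68740730573/104763000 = -656.15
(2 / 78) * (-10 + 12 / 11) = -98 / 429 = -0.23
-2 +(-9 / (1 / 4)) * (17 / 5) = -622 / 5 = -124.40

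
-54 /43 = -1.26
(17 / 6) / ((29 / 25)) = 425 / 174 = 2.44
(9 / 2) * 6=27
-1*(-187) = 187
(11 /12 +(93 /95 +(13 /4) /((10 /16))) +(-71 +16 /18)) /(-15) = 215513 /51300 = 4.20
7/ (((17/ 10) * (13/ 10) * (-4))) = -175/ 221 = -0.79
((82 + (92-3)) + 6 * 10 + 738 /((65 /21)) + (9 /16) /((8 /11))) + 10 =3995299 /8320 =480.20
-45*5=-225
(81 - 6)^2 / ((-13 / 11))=-61875 / 13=-4759.62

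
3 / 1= 3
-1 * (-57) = 57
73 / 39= 1.87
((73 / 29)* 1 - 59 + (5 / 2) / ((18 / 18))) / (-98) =3131 / 5684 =0.55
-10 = -10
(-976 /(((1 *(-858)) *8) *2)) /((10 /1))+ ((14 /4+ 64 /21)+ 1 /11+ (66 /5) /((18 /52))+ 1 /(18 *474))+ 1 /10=44.88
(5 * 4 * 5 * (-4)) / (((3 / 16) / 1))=-6400 / 3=-2133.33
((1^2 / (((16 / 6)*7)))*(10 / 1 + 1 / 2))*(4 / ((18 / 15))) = 15 / 8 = 1.88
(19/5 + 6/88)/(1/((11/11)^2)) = 851/220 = 3.87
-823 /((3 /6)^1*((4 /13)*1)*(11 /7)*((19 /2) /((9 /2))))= -674037 /418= -1612.53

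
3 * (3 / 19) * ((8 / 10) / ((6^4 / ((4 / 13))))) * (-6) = -2 / 3705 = -0.00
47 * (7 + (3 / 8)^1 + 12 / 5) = 18377 / 40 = 459.42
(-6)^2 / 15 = 12 / 5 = 2.40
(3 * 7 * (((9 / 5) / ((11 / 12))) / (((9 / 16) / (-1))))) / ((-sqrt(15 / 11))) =1344 * sqrt(165) / 275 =62.78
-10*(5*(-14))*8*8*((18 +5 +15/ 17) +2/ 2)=18950400/ 17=1114729.41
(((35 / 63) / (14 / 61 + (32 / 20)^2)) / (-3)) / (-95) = 0.00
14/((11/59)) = 826/11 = 75.09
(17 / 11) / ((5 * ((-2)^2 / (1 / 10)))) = 17 / 2200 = 0.01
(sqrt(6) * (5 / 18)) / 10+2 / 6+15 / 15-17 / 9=-5 / 9+sqrt(6) / 36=-0.49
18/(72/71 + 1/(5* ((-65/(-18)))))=23075/1371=16.83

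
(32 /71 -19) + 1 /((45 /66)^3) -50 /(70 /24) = -54577069 /1677375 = -32.54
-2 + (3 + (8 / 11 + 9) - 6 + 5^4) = 6927 / 11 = 629.73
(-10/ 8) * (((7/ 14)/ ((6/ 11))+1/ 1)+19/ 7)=-1945/ 336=-5.79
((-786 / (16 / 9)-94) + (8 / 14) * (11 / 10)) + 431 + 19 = -23939 / 280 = -85.50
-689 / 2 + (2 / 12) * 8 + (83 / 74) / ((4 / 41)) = -294523 / 888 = -331.67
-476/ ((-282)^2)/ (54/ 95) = -0.01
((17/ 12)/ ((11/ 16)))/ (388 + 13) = 68/ 13233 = 0.01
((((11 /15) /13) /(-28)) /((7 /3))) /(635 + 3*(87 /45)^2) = -15 /11226488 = -0.00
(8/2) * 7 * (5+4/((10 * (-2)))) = 672/5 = 134.40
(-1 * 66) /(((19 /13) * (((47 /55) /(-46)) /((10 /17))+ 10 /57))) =-65122200 /207457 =-313.91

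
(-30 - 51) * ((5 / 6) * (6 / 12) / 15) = -9 / 4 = -2.25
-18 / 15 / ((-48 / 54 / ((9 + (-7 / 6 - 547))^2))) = 6279135 / 16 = 392445.94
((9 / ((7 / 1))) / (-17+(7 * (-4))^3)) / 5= -1 / 85435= -0.00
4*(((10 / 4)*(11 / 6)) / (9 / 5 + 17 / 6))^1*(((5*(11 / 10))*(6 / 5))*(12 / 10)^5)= 5645376 / 86875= 64.98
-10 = -10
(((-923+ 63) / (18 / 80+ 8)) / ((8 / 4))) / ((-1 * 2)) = 8600 / 329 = 26.14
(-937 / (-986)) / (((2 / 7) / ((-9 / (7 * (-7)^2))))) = -8433 / 96628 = -0.09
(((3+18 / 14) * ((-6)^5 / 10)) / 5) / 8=-2916 / 35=-83.31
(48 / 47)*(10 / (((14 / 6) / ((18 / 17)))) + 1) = 31632 / 5593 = 5.66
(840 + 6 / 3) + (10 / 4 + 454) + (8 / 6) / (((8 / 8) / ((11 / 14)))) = 54581 / 42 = 1299.55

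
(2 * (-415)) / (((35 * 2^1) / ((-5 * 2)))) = 830 / 7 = 118.57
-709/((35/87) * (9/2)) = -41122/105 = -391.64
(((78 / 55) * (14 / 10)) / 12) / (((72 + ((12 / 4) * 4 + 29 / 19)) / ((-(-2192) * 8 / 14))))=83296 / 34375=2.42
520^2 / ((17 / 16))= 4326400 / 17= 254494.12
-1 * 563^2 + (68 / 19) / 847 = -5100982049 / 16093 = -316969.00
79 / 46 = 1.72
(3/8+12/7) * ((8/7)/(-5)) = -0.48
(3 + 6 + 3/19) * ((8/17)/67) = 1392/21641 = 0.06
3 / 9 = 1 / 3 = 0.33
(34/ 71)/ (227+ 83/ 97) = 1649/ 784621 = 0.00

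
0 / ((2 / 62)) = 0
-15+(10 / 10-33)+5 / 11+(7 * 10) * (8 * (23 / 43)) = 119664 / 473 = 252.99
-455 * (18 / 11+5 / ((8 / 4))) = -41405 / 22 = -1882.05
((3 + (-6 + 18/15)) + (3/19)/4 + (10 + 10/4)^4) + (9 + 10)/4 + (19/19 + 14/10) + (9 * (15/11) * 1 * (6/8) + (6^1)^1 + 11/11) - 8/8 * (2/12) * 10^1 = 1225608931/50160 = 24433.99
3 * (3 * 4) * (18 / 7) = 648 / 7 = 92.57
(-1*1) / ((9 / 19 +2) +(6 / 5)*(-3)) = 95 / 107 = 0.89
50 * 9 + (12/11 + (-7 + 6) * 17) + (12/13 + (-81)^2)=1000430/143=6996.01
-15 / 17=-0.88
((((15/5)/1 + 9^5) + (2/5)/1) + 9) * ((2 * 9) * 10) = 10631052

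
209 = 209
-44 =-44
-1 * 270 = -270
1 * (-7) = -7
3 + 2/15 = 47/15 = 3.13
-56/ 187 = -0.30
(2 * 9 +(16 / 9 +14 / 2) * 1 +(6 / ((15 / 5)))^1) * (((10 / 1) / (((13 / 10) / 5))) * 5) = 5534.19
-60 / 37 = -1.62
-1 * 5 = -5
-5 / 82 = -0.06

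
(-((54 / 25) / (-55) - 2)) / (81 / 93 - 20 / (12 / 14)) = -260772 / 2872375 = -0.09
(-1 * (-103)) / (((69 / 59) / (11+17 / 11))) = 12154 / 11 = 1104.91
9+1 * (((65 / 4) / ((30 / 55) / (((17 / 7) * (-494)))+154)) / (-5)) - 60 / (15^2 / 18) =118899371 / 28452340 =4.18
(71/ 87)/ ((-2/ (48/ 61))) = -568/ 1769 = -0.32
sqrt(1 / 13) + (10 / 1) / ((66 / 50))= sqrt(13) / 13 + 250 / 33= 7.85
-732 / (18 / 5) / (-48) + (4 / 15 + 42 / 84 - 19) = -5039 / 360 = -14.00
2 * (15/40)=3/4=0.75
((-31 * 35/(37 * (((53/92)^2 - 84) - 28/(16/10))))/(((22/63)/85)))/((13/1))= 5.43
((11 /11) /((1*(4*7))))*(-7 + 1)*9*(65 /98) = -1755 /1372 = -1.28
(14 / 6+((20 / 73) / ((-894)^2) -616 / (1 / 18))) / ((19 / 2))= -323392331756 / 277135083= -1166.91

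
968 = 968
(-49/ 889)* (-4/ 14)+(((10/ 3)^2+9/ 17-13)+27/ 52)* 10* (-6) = 4246301/ 84201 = 50.43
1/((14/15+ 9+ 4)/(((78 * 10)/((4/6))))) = 17550/209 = 83.97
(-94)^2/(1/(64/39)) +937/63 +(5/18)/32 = 14514.98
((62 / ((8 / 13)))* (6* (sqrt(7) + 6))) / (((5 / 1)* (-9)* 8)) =-403 / 40- 403* sqrt(7) / 240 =-14.52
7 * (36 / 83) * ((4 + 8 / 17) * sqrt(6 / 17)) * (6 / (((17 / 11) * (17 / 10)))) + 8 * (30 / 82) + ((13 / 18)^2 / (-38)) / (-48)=70924049 / 24230016 + 12640320 * sqrt(102) / 6932243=21.34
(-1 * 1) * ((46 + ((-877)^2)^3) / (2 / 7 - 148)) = 3184898528699536145 / 1034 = 3080172658316766.10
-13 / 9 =-1.44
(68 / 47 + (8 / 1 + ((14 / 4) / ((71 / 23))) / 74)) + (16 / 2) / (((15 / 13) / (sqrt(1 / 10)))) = 52 * sqrt(10) / 75 + 4673119 / 493876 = 11.65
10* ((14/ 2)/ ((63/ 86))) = 860/ 9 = 95.56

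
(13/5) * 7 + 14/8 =19.95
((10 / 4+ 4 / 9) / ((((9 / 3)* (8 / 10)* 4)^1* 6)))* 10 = 1325 / 2592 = 0.51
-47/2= -23.50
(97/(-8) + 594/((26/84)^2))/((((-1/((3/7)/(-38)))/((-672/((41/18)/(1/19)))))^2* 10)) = 702594710208/37022762569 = 18.98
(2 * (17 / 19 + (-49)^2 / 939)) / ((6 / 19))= 61582 / 2817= 21.86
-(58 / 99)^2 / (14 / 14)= -0.34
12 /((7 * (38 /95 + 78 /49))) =105 /122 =0.86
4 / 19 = 0.21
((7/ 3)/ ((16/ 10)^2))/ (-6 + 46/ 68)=-2975/ 17376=-0.17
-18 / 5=-3.60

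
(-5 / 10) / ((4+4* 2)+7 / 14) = -1 / 25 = -0.04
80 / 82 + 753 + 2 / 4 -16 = 60555 / 82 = 738.48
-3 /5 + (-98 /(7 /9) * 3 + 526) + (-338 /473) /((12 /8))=1042423 /7095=146.92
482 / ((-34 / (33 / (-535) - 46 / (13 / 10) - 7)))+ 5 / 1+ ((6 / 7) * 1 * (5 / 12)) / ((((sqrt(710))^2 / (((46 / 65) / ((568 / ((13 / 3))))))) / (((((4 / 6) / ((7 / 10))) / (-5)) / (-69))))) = 382749184287935 / 630830356884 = 606.74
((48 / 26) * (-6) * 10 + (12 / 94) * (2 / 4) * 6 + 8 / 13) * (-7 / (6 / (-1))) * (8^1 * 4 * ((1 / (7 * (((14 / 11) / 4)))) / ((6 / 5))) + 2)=-5298530 / 2961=-1789.44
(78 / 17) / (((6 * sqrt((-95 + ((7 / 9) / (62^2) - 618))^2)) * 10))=17298 / 161283845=0.00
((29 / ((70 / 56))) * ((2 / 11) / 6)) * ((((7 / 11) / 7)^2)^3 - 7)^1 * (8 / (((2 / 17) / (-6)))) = 195637008576 / 97435855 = 2007.85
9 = 9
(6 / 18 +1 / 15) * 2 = 4 / 5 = 0.80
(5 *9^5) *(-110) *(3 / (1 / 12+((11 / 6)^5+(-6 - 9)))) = -16814005.85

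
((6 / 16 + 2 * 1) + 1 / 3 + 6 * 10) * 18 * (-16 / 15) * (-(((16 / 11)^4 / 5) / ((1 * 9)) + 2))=1665404104 / 658845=2527.76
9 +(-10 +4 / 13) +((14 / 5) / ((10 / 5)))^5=190366 / 40625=4.69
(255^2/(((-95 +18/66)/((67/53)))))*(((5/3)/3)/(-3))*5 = 133120625/165678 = 803.49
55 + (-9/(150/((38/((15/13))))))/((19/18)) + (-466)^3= -12649330359/125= -101194642.87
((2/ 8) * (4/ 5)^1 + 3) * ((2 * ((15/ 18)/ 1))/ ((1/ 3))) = 16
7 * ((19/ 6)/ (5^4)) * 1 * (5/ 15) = 133/ 11250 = 0.01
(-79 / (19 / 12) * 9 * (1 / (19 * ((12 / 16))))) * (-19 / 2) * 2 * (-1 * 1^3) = -11376 / 19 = -598.74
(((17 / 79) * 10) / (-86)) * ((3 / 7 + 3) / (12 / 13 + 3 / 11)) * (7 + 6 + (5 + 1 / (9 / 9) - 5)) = -194480 / 193629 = -1.00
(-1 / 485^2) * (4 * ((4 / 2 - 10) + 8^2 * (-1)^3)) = 288 / 235225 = 0.00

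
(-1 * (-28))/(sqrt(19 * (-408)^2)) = 7 * sqrt(19)/1938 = 0.02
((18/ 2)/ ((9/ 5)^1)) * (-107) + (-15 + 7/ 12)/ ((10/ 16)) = -8371/ 15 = -558.07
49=49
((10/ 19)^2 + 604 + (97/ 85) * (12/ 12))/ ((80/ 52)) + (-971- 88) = -665.48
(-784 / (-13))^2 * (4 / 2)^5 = 19668992 / 169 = 116384.57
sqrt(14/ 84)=0.41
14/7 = 2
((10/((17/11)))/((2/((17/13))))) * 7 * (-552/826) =-15180/767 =-19.79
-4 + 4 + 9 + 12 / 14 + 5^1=104 / 7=14.86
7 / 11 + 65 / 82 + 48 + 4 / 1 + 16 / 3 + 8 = 66.76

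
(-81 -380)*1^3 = -461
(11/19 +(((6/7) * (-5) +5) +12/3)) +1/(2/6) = 1103/133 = 8.29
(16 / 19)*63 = 1008 / 19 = 53.05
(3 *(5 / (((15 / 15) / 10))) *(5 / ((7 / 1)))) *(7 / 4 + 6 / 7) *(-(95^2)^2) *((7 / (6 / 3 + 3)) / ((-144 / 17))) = 2527005640625 / 672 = 3760425060.45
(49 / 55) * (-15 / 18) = -49 / 66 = -0.74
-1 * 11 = -11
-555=-555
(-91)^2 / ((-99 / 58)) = -480298 / 99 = -4851.49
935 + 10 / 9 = 8425 / 9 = 936.11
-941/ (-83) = 941/ 83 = 11.34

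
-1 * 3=-3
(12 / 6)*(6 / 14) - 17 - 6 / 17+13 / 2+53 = 10235 / 238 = 43.00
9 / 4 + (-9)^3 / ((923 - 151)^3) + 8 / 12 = 4025869733 / 1380298944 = 2.92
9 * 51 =459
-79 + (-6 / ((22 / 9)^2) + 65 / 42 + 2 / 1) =-194276 / 2541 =-76.46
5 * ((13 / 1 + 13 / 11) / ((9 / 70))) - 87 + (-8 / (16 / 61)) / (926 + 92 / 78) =1108514773 / 2386560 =464.48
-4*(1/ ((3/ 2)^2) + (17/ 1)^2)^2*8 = -2680898.77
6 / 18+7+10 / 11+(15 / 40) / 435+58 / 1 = 2535793 / 38280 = 66.24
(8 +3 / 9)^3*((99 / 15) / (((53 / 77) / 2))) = 5293750 / 477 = 11098.01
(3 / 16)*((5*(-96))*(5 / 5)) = -90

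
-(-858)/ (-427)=-858/ 427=-2.01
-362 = -362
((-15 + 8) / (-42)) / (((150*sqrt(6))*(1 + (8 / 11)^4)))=14641*sqrt(6) / 101179800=0.00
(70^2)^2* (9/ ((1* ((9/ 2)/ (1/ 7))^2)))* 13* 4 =101920000/ 9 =11324444.44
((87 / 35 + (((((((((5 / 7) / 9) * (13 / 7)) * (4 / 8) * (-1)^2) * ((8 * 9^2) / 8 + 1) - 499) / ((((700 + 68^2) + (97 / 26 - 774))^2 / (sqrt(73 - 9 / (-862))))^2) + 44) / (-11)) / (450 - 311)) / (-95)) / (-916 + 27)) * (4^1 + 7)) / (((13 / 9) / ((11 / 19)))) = 26374566702882084495559184848200655 / 2406596375472382362354453531070817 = 10.96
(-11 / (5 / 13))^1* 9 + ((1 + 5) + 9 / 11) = -13782 / 55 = -250.58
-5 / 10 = -0.50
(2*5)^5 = 100000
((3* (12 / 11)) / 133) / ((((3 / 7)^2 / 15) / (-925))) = -388500 / 209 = -1858.85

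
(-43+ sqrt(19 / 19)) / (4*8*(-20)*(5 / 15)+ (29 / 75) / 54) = 170100 / 863971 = 0.20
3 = 3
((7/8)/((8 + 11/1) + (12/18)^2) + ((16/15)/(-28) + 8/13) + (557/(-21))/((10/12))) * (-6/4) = 243409/5200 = 46.81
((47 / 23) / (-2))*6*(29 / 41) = -4089 / 943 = -4.34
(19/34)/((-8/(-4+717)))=-13547/272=-49.81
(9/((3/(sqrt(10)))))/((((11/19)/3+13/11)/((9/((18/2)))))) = 1881* sqrt(10)/862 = 6.90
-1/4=-0.25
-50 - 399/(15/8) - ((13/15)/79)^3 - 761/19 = -9575026963318/31616125875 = -302.85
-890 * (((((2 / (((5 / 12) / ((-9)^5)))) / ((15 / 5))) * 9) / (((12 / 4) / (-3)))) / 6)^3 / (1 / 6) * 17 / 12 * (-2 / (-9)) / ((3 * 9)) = -177216445359902684.16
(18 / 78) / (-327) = -1 / 1417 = -0.00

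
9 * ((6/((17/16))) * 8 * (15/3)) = 34560/17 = 2032.94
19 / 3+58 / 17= 497 / 51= 9.75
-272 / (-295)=0.92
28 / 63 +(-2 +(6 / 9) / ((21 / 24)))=-50 / 63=-0.79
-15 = -15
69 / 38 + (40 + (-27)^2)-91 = 25833 / 38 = 679.82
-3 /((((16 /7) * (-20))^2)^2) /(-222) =2401 /775946240000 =0.00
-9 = -9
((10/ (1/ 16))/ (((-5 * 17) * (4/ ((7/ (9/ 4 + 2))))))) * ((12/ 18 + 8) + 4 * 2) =-11200/ 867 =-12.92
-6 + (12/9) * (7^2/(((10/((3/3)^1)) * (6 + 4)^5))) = -4499951/750000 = -6.00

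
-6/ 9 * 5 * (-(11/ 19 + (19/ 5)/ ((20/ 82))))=5117/ 95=53.86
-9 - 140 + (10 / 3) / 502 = -112192 / 753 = -148.99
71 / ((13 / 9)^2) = 5751 / 169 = 34.03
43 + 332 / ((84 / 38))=4057 / 21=193.19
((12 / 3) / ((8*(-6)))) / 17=-1 / 204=-0.00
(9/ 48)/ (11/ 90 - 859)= -135/ 618392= -0.00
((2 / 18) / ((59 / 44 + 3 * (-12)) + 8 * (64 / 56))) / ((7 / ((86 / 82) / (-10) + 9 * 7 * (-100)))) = 56826946 / 14499855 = 3.92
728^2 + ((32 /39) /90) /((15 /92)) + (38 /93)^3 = 529984.12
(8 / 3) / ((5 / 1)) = 8 / 15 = 0.53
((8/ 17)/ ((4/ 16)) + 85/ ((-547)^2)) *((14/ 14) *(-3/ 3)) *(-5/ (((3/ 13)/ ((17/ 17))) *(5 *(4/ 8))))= 16.32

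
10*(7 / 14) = 5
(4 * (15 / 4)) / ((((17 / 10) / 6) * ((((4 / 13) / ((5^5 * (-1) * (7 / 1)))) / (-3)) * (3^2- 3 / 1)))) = 63984375 / 34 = 1881893.38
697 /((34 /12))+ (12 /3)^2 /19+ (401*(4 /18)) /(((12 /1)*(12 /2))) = 1527179 /6156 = 248.08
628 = 628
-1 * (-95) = 95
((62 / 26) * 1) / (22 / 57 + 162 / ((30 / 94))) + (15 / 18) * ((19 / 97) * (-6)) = -177941365 / 182562536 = -0.97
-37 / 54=-0.69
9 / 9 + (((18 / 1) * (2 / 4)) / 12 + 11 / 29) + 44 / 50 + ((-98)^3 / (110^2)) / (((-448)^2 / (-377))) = 566905237 / 179660800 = 3.16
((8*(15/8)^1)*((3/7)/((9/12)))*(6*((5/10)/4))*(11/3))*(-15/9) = -275/7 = -39.29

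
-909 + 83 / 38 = -34459 / 38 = -906.82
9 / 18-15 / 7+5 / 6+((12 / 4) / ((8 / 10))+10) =1087 / 84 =12.94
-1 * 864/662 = -432/331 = -1.31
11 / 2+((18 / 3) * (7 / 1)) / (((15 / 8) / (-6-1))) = -151.30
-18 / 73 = -0.25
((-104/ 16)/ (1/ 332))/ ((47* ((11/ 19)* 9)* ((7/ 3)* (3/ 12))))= -164008/ 10857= -15.11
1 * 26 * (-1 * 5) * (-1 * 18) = 2340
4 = 4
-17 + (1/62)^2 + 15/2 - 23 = -124929/3844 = -32.50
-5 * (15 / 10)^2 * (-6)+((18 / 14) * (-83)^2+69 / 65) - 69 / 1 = 8059731 / 910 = 8856.85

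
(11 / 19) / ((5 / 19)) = 11 / 5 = 2.20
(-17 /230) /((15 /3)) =-17 /1150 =-0.01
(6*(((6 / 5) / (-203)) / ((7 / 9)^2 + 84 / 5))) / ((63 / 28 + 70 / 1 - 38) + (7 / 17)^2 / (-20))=-1404540 / 23600608871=-0.00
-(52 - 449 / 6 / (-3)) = -1385 / 18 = -76.94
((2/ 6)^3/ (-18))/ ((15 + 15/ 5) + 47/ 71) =-71/ 643950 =-0.00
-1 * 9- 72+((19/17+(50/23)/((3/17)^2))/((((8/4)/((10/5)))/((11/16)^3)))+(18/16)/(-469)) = -391783533151/6760083456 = -57.96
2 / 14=1 / 7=0.14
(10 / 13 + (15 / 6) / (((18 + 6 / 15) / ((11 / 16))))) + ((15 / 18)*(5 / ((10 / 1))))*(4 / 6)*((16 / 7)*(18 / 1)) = 3292865 / 267904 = 12.29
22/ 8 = 11/ 4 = 2.75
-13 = -13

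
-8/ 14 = -4/ 7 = -0.57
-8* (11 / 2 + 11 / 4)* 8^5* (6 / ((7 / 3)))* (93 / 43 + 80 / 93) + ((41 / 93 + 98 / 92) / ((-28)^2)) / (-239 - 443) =-1653548669536057913 / 98357996352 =-16811532.68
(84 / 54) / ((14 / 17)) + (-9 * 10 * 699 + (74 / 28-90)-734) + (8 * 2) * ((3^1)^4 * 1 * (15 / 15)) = -62433.47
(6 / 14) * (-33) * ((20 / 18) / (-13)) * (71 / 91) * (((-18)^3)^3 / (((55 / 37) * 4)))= -260544927898368 / 8281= -31462978855.01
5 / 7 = 0.71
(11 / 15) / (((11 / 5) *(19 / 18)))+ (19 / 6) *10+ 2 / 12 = 32.15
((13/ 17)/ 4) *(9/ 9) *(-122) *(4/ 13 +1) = -61/ 2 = -30.50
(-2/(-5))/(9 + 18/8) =8/225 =0.04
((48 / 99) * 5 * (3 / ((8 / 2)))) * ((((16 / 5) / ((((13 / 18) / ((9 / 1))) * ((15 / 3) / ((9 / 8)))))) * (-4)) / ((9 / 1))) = -5184 / 715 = -7.25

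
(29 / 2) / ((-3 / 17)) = -82.17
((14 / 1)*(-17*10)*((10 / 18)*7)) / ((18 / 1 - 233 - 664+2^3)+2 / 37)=123284 / 11601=10.63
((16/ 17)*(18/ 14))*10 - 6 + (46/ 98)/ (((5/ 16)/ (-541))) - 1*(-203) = -2513591/ 4165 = -603.50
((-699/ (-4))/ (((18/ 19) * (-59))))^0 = 1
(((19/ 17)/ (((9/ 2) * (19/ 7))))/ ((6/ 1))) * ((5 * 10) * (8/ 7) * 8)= 3200/ 459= 6.97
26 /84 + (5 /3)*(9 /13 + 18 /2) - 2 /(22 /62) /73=7184315 /438438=16.39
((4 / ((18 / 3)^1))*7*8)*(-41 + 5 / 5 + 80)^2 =179200 / 3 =59733.33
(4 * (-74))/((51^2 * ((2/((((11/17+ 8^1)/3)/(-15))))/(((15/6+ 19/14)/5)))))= 1036/122825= 0.01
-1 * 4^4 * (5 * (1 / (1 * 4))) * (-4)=1280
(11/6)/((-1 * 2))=-11/12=-0.92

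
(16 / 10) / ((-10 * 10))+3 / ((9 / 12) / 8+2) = 11866 / 8375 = 1.42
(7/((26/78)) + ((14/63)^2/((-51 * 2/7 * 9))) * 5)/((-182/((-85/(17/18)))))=42895/4131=10.38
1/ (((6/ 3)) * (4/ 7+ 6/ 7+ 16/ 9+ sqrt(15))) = -6363/ 18731+ 3969 * sqrt(15)/ 37462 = 0.07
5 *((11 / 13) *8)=440 / 13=33.85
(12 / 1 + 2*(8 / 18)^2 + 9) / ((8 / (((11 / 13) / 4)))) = 19063 / 33696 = 0.57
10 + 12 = 22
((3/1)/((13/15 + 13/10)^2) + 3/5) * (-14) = -14658/845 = -17.35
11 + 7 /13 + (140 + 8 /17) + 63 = 215.01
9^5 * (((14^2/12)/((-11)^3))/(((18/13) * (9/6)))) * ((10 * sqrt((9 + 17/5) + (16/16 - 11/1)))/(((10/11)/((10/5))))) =-1857492 * sqrt(15)/605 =-11890.97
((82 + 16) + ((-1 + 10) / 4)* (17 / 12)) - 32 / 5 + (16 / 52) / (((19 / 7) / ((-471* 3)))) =-1292119 / 19760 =-65.39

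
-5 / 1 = -5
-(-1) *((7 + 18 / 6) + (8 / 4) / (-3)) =28 / 3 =9.33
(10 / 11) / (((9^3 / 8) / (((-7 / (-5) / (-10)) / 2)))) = -28 / 40095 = -0.00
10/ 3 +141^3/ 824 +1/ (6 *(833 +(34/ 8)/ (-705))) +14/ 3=6600371946239/ 1935611432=3409.97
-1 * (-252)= 252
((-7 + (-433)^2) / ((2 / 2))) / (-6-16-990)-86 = -137257 / 506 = -271.26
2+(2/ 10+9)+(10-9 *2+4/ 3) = 68/ 15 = 4.53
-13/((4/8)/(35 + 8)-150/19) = 21242/12881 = 1.65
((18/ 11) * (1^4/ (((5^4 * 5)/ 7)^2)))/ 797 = 882/ 85615234375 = 0.00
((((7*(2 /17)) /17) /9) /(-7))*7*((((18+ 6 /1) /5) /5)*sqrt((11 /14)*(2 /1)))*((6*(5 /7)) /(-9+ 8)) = 32*sqrt(77) /10115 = 0.03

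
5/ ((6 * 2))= 5/ 12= 0.42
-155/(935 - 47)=-0.17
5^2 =25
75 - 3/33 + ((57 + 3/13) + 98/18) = 177071/1287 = 137.58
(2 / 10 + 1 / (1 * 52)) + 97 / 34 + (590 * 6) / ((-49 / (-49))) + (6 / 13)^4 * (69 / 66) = 378469446653 / 106818140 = 3543.12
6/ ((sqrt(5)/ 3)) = 18 * sqrt(5)/ 5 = 8.05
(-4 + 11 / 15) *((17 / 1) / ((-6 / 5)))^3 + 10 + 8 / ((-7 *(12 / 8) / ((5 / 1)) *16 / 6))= 42167855 / 4536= 9296.26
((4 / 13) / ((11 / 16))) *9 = 576 / 143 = 4.03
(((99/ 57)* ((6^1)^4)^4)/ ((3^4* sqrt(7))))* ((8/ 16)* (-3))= -1724011610112* sqrt(7)/ 133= -34295533667.25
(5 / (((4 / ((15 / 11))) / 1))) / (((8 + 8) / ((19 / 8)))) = 1425 / 5632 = 0.25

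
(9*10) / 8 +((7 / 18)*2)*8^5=917909 / 36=25497.47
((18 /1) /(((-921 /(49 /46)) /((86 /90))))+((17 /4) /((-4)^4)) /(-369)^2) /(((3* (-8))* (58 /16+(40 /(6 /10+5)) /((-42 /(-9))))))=4798321992919 /29845336031861760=0.00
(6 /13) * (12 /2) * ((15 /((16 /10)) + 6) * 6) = 3321 /13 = 255.46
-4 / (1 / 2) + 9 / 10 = -71 / 10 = -7.10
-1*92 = -92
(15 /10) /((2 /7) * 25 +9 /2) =21 /163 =0.13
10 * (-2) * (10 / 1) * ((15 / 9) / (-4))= 250 / 3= 83.33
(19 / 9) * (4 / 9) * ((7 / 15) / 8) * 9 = 133 / 270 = 0.49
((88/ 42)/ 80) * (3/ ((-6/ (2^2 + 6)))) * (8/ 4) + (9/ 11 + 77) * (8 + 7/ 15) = 507121/ 770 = 658.60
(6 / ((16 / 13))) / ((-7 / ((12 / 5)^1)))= -117 / 70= -1.67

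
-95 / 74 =-1.28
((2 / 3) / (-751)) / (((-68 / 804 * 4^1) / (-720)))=-24120 / 12767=-1.89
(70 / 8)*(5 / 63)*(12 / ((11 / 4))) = 100 / 33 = 3.03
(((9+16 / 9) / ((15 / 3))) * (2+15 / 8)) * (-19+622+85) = 258602 / 45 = 5746.71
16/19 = 0.84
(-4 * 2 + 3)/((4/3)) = -15/4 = -3.75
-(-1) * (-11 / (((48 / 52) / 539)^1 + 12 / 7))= -77077 / 12024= -6.41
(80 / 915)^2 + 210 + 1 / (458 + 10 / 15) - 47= 7511633555 / 46080864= 163.01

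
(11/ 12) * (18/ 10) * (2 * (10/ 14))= 33/ 14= 2.36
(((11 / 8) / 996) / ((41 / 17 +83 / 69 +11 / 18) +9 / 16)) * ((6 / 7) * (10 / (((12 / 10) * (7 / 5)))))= 146625 / 99678103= 0.00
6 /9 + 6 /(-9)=0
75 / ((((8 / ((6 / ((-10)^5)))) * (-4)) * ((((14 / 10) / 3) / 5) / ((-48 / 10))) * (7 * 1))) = -81 / 78400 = -0.00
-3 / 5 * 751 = -2253 / 5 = -450.60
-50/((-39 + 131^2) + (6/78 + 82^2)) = -650/309999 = -0.00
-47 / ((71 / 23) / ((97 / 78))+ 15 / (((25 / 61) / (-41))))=524285 / 16711503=0.03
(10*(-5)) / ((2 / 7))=-175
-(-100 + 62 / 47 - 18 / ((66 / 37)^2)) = 1186739 / 11374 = 104.34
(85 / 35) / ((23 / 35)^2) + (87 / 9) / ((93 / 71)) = 1919236 / 147591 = 13.00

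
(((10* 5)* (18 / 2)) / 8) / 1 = 225 / 4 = 56.25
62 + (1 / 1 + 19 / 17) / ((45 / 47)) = 5458 / 85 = 64.21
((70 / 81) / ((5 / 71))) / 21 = 142 / 243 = 0.58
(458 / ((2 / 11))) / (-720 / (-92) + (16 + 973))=57937 / 22927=2.53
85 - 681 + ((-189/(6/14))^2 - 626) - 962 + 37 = 192334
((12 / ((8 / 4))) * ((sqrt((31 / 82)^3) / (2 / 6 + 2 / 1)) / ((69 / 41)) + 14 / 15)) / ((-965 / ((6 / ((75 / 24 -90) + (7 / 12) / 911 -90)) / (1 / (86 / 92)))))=0.00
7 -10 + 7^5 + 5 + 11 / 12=201719 / 12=16809.92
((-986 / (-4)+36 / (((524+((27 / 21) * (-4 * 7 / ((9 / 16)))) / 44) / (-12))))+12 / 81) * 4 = 12716834 / 12933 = 983.29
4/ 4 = 1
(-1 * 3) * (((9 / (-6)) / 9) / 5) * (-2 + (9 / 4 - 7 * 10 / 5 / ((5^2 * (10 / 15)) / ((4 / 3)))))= -87 / 1000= -0.09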